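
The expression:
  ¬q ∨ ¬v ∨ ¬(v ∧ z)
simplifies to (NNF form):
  ¬q ∨ ¬v ∨ ¬z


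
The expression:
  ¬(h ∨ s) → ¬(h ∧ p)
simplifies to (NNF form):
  True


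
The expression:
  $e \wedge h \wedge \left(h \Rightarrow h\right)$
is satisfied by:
  {h: True, e: True}


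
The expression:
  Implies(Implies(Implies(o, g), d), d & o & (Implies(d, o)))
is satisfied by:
  {g: True, d: False, o: False}
  {d: False, o: False, g: False}
  {o: True, g: True, d: False}
  {o: True, d: True, g: True}
  {o: True, d: True, g: False}


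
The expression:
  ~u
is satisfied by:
  {u: False}


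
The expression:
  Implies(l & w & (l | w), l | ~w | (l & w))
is always true.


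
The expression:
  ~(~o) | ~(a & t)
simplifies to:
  o | ~a | ~t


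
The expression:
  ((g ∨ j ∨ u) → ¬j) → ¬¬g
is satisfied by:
  {g: True, j: True}
  {g: True, j: False}
  {j: True, g: False}


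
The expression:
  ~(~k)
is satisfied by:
  {k: True}


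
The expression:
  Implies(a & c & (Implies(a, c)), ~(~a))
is always true.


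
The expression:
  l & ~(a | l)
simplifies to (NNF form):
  False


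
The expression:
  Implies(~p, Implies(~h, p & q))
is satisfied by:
  {p: True, h: True}
  {p: True, h: False}
  {h: True, p: False}


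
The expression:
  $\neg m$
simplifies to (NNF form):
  $\neg m$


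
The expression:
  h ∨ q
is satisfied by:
  {q: True, h: True}
  {q: True, h: False}
  {h: True, q: False}


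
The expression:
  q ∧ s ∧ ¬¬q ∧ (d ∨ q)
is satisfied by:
  {s: True, q: True}


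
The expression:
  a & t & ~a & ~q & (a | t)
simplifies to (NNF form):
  False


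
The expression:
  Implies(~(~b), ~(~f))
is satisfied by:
  {f: True, b: False}
  {b: False, f: False}
  {b: True, f: True}


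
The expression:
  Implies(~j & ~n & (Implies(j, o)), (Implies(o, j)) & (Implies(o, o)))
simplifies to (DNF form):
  j | n | ~o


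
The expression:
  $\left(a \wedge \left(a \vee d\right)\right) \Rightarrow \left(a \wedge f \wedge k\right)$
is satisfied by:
  {k: True, f: True, a: False}
  {k: True, f: False, a: False}
  {f: True, k: False, a: False}
  {k: False, f: False, a: False}
  {a: True, k: True, f: True}


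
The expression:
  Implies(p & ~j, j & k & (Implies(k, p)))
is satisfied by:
  {j: True, p: False}
  {p: False, j: False}
  {p: True, j: True}


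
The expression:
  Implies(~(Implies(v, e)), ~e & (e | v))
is always true.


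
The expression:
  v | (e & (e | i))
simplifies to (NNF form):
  e | v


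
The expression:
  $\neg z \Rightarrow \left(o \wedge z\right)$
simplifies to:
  $z$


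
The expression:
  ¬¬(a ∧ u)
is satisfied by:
  {a: True, u: True}


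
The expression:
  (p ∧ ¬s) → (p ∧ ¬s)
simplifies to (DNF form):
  True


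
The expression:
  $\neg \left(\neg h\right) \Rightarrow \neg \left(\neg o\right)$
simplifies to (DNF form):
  $o \vee \neg h$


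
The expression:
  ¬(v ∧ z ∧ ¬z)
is always true.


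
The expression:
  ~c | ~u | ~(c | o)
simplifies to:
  ~c | ~u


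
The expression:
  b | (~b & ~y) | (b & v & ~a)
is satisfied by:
  {b: True, y: False}
  {y: False, b: False}
  {y: True, b: True}


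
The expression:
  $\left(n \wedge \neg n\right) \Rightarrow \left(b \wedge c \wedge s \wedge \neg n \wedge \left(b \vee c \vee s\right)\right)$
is always true.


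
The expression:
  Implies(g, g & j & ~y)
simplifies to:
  ~g | (j & ~y)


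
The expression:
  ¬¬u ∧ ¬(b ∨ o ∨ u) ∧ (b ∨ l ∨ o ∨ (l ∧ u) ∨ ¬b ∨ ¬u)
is never true.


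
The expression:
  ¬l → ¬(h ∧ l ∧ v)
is always true.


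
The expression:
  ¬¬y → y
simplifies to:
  True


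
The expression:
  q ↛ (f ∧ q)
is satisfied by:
  {q: True, f: False}


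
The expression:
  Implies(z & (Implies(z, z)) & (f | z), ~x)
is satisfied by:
  {z: False, x: False}
  {x: True, z: False}
  {z: True, x: False}


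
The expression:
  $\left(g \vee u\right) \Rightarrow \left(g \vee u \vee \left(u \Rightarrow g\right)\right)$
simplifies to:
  $\text{True}$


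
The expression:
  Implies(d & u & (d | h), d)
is always true.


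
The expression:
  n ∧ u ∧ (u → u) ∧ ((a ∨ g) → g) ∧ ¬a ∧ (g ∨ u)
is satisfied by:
  {u: True, n: True, a: False}


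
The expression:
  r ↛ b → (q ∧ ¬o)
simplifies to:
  b ∨ (q ∧ ¬o) ∨ ¬r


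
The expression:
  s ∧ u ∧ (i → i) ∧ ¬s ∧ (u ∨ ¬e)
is never true.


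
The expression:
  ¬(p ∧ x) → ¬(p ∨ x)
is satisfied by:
  {p: False, x: False}
  {x: True, p: True}


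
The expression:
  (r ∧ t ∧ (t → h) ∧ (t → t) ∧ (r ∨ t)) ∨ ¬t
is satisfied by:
  {r: True, h: True, t: False}
  {r: True, h: False, t: False}
  {h: True, r: False, t: False}
  {r: False, h: False, t: False}
  {r: True, t: True, h: True}


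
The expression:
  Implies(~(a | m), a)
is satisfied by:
  {a: True, m: True}
  {a: True, m: False}
  {m: True, a: False}


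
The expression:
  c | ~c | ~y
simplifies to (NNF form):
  True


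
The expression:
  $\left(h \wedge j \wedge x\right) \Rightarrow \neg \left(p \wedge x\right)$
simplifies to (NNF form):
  $\neg h \vee \neg j \vee \neg p \vee \neg x$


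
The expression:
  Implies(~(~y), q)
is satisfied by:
  {q: True, y: False}
  {y: False, q: False}
  {y: True, q: True}


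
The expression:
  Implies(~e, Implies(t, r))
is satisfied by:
  {r: True, e: True, t: False}
  {r: True, e: False, t: False}
  {e: True, r: False, t: False}
  {r: False, e: False, t: False}
  {r: True, t: True, e: True}
  {r: True, t: True, e: False}
  {t: True, e: True, r: False}


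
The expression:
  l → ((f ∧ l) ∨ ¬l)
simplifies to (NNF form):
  f ∨ ¬l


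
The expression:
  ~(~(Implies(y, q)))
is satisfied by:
  {q: True, y: False}
  {y: False, q: False}
  {y: True, q: True}


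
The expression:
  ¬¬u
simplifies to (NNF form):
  u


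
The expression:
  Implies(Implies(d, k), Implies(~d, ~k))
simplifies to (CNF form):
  d | ~k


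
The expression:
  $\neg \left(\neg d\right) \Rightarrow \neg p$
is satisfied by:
  {p: False, d: False}
  {d: True, p: False}
  {p: True, d: False}


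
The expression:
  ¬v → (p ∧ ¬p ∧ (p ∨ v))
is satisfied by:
  {v: True}


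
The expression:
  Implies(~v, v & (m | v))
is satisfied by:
  {v: True}


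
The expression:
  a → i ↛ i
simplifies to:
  ¬a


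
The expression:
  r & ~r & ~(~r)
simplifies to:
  False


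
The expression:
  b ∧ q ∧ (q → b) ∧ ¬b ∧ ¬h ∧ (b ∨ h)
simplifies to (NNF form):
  False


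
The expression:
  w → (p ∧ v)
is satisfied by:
  {v: True, p: True, w: False}
  {v: True, p: False, w: False}
  {p: True, v: False, w: False}
  {v: False, p: False, w: False}
  {v: True, w: True, p: True}


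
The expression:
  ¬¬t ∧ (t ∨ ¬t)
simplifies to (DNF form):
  t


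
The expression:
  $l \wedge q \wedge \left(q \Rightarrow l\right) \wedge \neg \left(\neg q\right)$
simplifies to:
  $l \wedge q$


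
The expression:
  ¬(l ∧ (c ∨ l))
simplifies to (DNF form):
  ¬l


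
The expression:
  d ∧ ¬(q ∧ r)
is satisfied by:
  {d: True, q: False, r: False}
  {r: True, d: True, q: False}
  {q: True, d: True, r: False}


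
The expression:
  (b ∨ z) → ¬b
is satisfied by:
  {b: False}


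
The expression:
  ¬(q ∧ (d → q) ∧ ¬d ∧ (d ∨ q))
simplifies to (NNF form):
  d ∨ ¬q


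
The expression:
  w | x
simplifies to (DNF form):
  w | x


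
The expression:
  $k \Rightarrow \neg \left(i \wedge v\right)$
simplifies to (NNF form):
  $\neg i \vee \neg k \vee \neg v$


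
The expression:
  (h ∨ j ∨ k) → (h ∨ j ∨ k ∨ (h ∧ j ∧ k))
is always true.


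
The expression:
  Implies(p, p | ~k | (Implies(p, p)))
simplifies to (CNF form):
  True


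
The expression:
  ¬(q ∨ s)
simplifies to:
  ¬q ∧ ¬s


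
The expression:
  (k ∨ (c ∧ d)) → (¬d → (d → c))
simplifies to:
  True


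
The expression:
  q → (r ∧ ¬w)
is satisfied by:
  {r: True, q: False, w: False}
  {r: False, q: False, w: False}
  {w: True, r: True, q: False}
  {w: True, r: False, q: False}
  {q: True, r: True, w: False}


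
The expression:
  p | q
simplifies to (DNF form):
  p | q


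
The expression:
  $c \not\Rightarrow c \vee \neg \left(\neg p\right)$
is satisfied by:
  {p: True}


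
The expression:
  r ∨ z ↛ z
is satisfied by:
  {r: True}


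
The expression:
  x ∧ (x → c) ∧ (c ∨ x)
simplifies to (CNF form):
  c ∧ x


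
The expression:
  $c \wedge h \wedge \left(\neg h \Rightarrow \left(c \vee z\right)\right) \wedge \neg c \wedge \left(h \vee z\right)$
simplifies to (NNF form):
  $\text{False}$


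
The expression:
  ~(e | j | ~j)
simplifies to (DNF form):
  False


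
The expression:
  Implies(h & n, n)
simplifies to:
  True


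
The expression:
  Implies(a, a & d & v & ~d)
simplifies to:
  ~a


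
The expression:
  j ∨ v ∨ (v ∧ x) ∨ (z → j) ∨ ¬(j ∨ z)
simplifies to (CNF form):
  j ∨ v ∨ ¬z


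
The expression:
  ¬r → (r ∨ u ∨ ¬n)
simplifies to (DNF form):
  r ∨ u ∨ ¬n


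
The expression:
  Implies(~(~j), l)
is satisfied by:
  {l: True, j: False}
  {j: False, l: False}
  {j: True, l: True}


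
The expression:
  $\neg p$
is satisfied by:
  {p: False}


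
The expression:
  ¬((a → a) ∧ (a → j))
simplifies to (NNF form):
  a ∧ ¬j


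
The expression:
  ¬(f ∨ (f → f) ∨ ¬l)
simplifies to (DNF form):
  False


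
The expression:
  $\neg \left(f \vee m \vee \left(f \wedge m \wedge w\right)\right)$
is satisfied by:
  {f: False, m: False}


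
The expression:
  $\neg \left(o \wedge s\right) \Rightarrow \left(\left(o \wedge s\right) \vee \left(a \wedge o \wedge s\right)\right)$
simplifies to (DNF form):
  $o \wedge s$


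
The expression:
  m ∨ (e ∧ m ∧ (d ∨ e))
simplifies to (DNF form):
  m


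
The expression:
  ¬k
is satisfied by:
  {k: False}


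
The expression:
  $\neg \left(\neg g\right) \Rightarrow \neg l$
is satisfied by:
  {l: False, g: False}
  {g: True, l: False}
  {l: True, g: False}


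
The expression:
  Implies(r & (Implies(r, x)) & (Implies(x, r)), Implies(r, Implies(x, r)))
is always true.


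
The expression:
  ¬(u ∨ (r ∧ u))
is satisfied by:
  {u: False}


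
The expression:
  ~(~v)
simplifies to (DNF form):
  v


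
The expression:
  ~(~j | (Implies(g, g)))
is never true.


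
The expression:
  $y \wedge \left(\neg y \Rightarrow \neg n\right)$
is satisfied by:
  {y: True}


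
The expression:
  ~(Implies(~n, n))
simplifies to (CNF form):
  ~n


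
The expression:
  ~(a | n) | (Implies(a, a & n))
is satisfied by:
  {n: True, a: False}
  {a: False, n: False}
  {a: True, n: True}


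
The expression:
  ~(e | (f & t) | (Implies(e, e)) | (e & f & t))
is never true.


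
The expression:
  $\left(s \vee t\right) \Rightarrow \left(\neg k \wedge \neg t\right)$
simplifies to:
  $\neg t \wedge \left(\neg k \vee \neg s\right)$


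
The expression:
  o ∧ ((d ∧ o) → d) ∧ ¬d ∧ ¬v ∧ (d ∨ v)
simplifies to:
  False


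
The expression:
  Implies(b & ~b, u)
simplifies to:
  True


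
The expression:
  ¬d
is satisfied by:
  {d: False}


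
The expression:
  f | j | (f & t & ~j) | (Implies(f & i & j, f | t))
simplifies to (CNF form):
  True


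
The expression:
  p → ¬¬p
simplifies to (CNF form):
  True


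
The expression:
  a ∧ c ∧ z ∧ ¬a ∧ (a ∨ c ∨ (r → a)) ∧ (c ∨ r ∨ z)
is never true.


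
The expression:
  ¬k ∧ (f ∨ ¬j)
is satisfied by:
  {f: True, k: False, j: False}
  {f: False, k: False, j: False}
  {j: True, f: True, k: False}


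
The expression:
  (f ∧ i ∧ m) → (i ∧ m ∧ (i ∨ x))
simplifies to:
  True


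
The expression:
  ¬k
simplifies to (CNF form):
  ¬k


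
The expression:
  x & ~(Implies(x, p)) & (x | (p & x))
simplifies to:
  x & ~p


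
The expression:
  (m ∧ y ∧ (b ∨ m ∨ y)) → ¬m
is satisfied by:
  {m: False, y: False}
  {y: True, m: False}
  {m: True, y: False}


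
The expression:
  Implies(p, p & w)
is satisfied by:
  {w: True, p: False}
  {p: False, w: False}
  {p: True, w: True}


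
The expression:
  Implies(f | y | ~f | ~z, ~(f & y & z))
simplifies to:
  ~f | ~y | ~z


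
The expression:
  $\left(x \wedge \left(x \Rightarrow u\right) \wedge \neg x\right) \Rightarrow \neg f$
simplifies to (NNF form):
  $\text{True}$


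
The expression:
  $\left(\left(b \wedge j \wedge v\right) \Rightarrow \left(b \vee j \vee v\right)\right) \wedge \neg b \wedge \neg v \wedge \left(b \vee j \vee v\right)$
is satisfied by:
  {j: True, v: False, b: False}


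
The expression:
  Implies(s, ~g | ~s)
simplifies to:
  ~g | ~s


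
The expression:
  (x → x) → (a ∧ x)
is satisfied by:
  {a: True, x: True}


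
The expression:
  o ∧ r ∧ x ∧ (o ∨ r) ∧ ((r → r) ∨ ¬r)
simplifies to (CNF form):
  o ∧ r ∧ x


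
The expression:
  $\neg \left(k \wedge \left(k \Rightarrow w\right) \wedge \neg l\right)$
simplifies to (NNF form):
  $l \vee \neg k \vee \neg w$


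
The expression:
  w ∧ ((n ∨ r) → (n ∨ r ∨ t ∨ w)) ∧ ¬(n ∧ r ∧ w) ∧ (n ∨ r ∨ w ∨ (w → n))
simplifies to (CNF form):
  w ∧ (¬n ∨ ¬r)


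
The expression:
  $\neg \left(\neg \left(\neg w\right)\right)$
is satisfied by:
  {w: False}


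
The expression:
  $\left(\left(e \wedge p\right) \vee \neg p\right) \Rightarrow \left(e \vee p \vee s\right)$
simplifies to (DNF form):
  $e \vee p \vee s$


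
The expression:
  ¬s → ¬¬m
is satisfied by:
  {m: True, s: True}
  {m: True, s: False}
  {s: True, m: False}


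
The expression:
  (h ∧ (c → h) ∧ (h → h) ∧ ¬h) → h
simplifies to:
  True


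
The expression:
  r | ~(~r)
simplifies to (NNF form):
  r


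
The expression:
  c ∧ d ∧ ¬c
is never true.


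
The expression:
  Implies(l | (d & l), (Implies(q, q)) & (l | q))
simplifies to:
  True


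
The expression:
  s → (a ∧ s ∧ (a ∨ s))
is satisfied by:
  {a: True, s: False}
  {s: False, a: False}
  {s: True, a: True}


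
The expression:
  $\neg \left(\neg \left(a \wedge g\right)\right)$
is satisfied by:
  {a: True, g: True}


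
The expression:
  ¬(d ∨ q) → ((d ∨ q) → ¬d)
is always true.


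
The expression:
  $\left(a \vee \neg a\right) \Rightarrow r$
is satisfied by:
  {r: True}


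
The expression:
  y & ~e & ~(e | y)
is never true.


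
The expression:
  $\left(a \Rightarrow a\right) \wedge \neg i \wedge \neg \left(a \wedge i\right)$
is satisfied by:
  {i: False}


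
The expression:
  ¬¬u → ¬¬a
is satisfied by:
  {a: True, u: False}
  {u: False, a: False}
  {u: True, a: True}


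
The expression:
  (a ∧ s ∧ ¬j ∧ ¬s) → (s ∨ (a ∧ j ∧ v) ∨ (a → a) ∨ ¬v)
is always true.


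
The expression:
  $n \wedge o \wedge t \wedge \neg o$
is never true.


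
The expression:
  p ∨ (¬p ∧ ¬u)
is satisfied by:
  {p: True, u: False}
  {u: False, p: False}
  {u: True, p: True}


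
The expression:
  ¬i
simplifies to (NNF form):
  ¬i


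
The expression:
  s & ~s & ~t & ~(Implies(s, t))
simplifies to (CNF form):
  False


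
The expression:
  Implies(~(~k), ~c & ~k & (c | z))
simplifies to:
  ~k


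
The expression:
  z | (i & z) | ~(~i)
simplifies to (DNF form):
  i | z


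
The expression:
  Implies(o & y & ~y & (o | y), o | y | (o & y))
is always true.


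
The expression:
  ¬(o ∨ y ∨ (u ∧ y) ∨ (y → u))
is never true.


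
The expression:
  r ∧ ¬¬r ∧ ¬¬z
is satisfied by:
  {r: True, z: True}


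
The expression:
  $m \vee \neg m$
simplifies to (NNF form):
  $\text{True}$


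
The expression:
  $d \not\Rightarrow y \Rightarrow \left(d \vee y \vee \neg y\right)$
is always true.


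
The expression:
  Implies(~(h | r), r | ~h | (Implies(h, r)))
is always true.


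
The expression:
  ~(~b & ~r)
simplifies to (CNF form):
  b | r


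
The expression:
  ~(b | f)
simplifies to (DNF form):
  ~b & ~f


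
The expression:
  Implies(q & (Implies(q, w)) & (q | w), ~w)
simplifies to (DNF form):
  ~q | ~w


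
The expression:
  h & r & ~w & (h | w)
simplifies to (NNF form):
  h & r & ~w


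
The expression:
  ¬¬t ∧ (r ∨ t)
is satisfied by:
  {t: True}


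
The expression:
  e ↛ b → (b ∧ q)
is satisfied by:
  {b: True, e: False}
  {e: False, b: False}
  {e: True, b: True}


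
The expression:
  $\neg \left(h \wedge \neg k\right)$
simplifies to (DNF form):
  $k \vee \neg h$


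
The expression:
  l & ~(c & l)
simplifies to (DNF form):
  l & ~c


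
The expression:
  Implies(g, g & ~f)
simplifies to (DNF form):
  ~f | ~g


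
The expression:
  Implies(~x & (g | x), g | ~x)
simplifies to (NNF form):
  True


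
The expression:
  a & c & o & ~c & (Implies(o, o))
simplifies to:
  False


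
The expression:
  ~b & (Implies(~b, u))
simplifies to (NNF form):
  u & ~b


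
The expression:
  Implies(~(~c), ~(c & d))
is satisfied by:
  {c: False, d: False}
  {d: True, c: False}
  {c: True, d: False}


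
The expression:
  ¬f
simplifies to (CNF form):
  ¬f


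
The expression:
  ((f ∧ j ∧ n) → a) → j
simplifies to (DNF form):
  j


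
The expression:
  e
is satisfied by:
  {e: True}


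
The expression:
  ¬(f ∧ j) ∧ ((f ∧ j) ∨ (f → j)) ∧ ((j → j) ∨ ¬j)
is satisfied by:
  {f: False}


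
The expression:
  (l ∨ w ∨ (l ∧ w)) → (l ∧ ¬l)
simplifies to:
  ¬l ∧ ¬w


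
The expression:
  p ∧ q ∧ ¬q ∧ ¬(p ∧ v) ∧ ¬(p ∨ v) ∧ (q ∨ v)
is never true.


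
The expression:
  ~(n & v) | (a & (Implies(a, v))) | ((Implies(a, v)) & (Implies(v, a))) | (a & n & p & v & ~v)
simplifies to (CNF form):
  a | ~n | ~v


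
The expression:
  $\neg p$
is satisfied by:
  {p: False}


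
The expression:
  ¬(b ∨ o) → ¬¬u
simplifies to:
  b ∨ o ∨ u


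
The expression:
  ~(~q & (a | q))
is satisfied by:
  {q: True, a: False}
  {a: False, q: False}
  {a: True, q: True}


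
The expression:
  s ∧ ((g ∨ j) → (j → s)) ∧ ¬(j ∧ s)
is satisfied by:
  {s: True, j: False}


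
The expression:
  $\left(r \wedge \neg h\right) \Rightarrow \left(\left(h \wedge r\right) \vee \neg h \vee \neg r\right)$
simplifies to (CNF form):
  $\text{True}$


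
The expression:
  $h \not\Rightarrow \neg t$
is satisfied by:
  {t: True, h: True}


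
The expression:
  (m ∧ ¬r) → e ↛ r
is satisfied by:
  {r: True, e: True, m: False}
  {r: True, m: False, e: False}
  {e: True, m: False, r: False}
  {e: False, m: False, r: False}
  {r: True, e: True, m: True}
  {r: True, m: True, e: False}
  {e: True, m: True, r: False}


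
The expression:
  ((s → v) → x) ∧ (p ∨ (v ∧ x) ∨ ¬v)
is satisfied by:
  {x: True, s: True, v: False}
  {x: True, v: False, s: False}
  {x: True, s: True, v: True}
  {x: True, v: True, s: False}
  {s: True, v: False, x: False}


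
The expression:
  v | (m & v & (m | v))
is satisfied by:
  {v: True}


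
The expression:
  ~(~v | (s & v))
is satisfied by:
  {v: True, s: False}


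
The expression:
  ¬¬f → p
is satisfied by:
  {p: True, f: False}
  {f: False, p: False}
  {f: True, p: True}


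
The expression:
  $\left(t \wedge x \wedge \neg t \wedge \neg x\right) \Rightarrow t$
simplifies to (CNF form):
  $\text{True}$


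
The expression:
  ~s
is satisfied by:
  {s: False}


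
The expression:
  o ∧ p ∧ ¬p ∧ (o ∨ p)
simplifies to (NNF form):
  False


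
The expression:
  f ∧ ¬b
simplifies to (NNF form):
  f ∧ ¬b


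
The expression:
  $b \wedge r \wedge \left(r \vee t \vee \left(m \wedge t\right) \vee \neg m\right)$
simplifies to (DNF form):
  $b \wedge r$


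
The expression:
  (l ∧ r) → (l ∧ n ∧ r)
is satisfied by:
  {n: True, l: False, r: False}
  {l: False, r: False, n: False}
  {r: True, n: True, l: False}
  {r: True, l: False, n: False}
  {n: True, l: True, r: False}
  {l: True, n: False, r: False}
  {r: True, l: True, n: True}


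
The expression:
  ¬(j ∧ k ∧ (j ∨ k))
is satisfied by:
  {k: False, j: False}
  {j: True, k: False}
  {k: True, j: False}


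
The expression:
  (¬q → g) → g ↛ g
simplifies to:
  ¬g ∧ ¬q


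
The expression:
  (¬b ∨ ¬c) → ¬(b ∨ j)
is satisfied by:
  {c: True, b: False, j: False}
  {c: False, b: False, j: False}
  {b: True, c: True, j: False}
  {j: True, b: True, c: True}


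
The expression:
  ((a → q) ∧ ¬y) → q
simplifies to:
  a ∨ q ∨ y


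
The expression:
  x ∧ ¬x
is never true.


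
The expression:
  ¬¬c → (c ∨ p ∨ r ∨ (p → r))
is always true.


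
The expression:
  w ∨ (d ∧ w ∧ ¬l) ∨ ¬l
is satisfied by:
  {w: True, l: False}
  {l: False, w: False}
  {l: True, w: True}


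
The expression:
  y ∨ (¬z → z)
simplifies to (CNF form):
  y ∨ z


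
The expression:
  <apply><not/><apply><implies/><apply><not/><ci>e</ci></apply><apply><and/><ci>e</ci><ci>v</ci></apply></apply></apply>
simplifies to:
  <apply><not/><ci>e</ci></apply>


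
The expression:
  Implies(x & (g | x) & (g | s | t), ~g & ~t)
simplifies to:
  ~x | (~g & ~t)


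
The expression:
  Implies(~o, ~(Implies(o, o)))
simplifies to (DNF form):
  o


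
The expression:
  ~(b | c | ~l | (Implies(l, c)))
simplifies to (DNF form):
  l & ~b & ~c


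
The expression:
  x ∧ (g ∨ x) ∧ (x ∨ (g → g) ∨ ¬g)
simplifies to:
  x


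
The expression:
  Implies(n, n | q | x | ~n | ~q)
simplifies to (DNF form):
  True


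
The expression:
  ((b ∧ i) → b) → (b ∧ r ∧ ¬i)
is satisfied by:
  {r: True, b: True, i: False}


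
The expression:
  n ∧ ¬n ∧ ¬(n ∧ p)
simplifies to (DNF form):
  False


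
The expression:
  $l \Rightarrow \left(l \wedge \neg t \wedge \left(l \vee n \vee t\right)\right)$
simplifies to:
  $\neg l \vee \neg t$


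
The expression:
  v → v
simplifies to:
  True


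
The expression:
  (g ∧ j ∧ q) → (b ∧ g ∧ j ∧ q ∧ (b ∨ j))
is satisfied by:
  {b: True, g: False, q: False, j: False}
  {b: False, g: False, q: False, j: False}
  {j: True, b: True, g: False, q: False}
  {j: True, b: False, g: False, q: False}
  {b: True, q: True, j: False, g: False}
  {q: True, j: False, g: False, b: False}
  {j: True, q: True, b: True, g: False}
  {j: True, q: True, b: False, g: False}
  {b: True, g: True, j: False, q: False}
  {g: True, j: False, q: False, b: False}
  {b: True, j: True, g: True, q: False}
  {j: True, g: True, b: False, q: False}
  {b: True, q: True, g: True, j: False}
  {q: True, g: True, j: False, b: False}
  {j: True, q: True, g: True, b: True}


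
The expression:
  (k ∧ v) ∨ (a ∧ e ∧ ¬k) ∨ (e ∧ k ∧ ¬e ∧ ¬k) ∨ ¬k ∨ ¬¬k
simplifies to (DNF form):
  True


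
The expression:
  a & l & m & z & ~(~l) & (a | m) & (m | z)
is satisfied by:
  {a: True, z: True, m: True, l: True}


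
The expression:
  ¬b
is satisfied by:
  {b: False}


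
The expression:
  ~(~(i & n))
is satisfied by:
  {i: True, n: True}


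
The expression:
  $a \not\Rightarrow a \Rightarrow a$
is always true.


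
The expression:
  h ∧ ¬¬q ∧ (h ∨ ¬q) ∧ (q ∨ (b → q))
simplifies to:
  h ∧ q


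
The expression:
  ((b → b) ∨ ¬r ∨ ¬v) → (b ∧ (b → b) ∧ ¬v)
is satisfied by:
  {b: True, v: False}


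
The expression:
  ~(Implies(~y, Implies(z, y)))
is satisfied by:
  {z: True, y: False}


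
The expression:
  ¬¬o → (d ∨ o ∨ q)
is always true.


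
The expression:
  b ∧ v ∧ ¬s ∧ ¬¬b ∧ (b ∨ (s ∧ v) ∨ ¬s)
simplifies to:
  b ∧ v ∧ ¬s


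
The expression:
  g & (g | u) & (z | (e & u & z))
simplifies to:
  g & z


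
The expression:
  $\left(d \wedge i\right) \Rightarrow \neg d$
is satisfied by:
  {d: False, i: False}
  {i: True, d: False}
  {d: True, i: False}


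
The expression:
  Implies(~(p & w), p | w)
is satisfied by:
  {p: True, w: True}
  {p: True, w: False}
  {w: True, p: False}


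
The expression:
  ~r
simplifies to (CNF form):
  ~r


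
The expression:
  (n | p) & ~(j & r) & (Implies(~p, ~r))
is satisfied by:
  {n: True, p: True, r: False, j: False}
  {p: True, r: False, j: False, n: False}
  {n: True, p: True, j: True, r: False}
  {p: True, j: True, r: False, n: False}
  {n: True, r: False, j: False, p: False}
  {n: True, j: True, r: False, p: False}
  {n: True, p: True, r: True, j: False}
  {p: True, r: True, j: False, n: False}


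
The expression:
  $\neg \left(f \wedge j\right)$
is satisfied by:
  {j: False, f: False}
  {f: True, j: False}
  {j: True, f: False}


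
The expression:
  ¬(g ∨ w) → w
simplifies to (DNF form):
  g ∨ w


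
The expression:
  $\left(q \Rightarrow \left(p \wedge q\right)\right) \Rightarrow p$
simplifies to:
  $p \vee q$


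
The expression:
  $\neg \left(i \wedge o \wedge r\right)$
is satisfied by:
  {o: False, i: False, r: False}
  {r: True, o: False, i: False}
  {i: True, o: False, r: False}
  {r: True, i: True, o: False}
  {o: True, r: False, i: False}
  {r: True, o: True, i: False}
  {i: True, o: True, r: False}


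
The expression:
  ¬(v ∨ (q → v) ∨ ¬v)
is never true.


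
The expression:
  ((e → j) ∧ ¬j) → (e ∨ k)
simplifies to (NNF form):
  e ∨ j ∨ k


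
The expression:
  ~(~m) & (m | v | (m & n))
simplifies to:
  m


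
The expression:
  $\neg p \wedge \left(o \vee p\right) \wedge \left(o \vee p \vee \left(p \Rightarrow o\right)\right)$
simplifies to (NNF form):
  $o \wedge \neg p$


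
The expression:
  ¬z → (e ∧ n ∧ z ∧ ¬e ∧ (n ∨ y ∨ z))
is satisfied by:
  {z: True}


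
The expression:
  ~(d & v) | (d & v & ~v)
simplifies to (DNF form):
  ~d | ~v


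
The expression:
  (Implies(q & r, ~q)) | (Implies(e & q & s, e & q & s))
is always true.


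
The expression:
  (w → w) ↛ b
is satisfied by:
  {b: False}


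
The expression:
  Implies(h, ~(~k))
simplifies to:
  k | ~h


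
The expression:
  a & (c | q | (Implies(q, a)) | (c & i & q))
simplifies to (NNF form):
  a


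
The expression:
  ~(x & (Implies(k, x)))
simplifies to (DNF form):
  ~x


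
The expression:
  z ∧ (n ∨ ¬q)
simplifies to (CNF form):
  z ∧ (n ∨ ¬q)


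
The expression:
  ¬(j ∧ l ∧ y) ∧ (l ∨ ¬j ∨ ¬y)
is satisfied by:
  {y: False, j: False}
  {j: True, y: False}
  {y: True, j: False}


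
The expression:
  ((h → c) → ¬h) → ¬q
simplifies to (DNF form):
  (c ∧ h) ∨ ¬q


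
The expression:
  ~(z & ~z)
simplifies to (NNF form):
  True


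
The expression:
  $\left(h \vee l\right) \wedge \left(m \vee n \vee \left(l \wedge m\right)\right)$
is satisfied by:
  {l: True, m: True, h: True, n: True}
  {l: True, m: True, h: True, n: False}
  {l: True, m: True, n: True, h: False}
  {l: True, m: True, n: False, h: False}
  {l: True, h: True, n: True, m: False}
  {l: True, h: False, n: True, m: False}
  {m: True, h: True, n: True, l: False}
  {m: True, h: True, n: False, l: False}
  {h: True, n: True, l: False, m: False}


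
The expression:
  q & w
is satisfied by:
  {w: True, q: True}


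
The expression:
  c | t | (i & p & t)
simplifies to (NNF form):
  c | t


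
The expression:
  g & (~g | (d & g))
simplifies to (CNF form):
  d & g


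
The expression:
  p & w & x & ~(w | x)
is never true.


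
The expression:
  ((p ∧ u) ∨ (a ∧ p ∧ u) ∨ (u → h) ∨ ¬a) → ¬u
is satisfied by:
  {a: True, p: False, u: False, h: False}
  {a: False, p: False, u: False, h: False}
  {h: True, a: True, p: False, u: False}
  {h: True, a: False, p: False, u: False}
  {p: True, a: True, h: False, u: False}
  {p: True, a: False, h: False, u: False}
  {p: True, h: True, a: True, u: False}
  {p: True, h: True, a: False, u: False}
  {u: True, a: True, p: False, h: False}


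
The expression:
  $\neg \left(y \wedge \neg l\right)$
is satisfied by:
  {l: True, y: False}
  {y: False, l: False}
  {y: True, l: True}


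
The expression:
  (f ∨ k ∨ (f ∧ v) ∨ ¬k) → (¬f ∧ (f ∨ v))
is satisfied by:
  {v: True, f: False}


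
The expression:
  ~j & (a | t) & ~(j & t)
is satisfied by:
  {a: True, t: True, j: False}
  {a: True, t: False, j: False}
  {t: True, a: False, j: False}


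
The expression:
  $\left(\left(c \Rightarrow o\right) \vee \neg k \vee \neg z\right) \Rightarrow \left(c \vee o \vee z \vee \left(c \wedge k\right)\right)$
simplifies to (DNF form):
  $c \vee o \vee z$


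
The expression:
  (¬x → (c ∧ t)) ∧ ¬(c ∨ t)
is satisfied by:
  {x: True, t: False, c: False}


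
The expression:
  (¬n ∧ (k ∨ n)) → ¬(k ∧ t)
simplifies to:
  n ∨ ¬k ∨ ¬t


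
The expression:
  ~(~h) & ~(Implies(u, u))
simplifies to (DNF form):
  False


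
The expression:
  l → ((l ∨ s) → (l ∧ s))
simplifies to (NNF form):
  s ∨ ¬l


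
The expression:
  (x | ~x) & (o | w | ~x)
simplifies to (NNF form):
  o | w | ~x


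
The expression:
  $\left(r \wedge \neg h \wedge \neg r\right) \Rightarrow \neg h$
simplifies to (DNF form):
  $\text{True}$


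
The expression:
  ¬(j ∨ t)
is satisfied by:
  {t: False, j: False}


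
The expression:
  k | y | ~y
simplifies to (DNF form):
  True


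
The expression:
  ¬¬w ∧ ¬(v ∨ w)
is never true.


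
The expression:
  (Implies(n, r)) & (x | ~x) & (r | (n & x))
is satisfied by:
  {r: True}


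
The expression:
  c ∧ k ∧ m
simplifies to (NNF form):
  c ∧ k ∧ m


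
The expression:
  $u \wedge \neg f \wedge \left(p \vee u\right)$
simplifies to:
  $u \wedge \neg f$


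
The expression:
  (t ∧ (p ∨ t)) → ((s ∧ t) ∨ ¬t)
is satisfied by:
  {s: True, t: False}
  {t: False, s: False}
  {t: True, s: True}


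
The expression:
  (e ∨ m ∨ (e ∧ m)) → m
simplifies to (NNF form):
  m ∨ ¬e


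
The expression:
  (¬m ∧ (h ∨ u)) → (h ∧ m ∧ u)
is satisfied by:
  {m: True, h: False, u: False}
  {m: True, u: True, h: False}
  {m: True, h: True, u: False}
  {m: True, u: True, h: True}
  {u: False, h: False, m: False}


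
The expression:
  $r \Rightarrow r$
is always true.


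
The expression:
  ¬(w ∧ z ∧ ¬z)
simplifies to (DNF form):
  True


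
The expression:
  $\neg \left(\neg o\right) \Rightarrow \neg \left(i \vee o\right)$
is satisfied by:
  {o: False}


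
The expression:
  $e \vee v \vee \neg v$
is always true.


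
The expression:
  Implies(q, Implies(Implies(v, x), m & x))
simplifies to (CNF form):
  (m | v | ~q) & (v | x | ~q) & (m | ~q | ~x) & (x | ~q | ~x)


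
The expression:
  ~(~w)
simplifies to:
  w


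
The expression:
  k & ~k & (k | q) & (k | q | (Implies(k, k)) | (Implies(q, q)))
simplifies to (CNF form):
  False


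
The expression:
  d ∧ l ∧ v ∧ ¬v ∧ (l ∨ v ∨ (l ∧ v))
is never true.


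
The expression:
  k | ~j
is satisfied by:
  {k: True, j: False}
  {j: False, k: False}
  {j: True, k: True}


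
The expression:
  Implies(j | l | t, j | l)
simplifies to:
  j | l | ~t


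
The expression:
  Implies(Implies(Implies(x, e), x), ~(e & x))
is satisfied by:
  {e: False, x: False}
  {x: True, e: False}
  {e: True, x: False}


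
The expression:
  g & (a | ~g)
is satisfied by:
  {a: True, g: True}


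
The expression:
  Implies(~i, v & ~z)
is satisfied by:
  {i: True, v: True, z: False}
  {i: True, z: False, v: False}
  {i: True, v: True, z: True}
  {i: True, z: True, v: False}
  {v: True, z: False, i: False}


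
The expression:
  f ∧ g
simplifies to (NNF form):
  f ∧ g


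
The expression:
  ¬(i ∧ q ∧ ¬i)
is always true.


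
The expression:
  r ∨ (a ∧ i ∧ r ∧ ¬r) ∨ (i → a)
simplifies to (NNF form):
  a ∨ r ∨ ¬i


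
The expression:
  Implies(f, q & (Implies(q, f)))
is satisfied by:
  {q: True, f: False}
  {f: False, q: False}
  {f: True, q: True}


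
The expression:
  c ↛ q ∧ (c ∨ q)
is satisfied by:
  {c: True, q: False}


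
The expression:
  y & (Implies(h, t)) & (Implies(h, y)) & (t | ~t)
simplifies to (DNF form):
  (t & y) | (y & ~h)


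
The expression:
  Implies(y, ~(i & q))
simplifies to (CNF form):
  ~i | ~q | ~y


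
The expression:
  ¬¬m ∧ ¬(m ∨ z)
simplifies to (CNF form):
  False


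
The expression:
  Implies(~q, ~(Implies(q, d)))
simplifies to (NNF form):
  q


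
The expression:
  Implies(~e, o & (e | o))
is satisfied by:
  {o: True, e: True}
  {o: True, e: False}
  {e: True, o: False}


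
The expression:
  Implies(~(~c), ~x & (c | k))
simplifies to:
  ~c | ~x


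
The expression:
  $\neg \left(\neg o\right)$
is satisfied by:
  {o: True}


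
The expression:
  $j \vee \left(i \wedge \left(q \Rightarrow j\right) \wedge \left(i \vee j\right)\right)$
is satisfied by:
  {j: True, i: True, q: False}
  {j: True, i: False, q: False}
  {q: True, j: True, i: True}
  {q: True, j: True, i: False}
  {i: True, q: False, j: False}


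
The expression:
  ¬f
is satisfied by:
  {f: False}


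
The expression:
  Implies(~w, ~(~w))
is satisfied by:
  {w: True}


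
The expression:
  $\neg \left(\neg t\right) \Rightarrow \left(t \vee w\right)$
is always true.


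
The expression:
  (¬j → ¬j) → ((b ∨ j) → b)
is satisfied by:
  {b: True, j: False}
  {j: False, b: False}
  {j: True, b: True}


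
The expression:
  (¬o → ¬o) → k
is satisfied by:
  {k: True}


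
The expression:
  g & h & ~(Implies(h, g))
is never true.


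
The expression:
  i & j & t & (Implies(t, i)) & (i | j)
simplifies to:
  i & j & t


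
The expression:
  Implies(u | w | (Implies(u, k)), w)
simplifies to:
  w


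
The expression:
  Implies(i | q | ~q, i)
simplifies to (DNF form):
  i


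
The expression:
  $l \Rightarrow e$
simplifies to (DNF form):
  $e \vee \neg l$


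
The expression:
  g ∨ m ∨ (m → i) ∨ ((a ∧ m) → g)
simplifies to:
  True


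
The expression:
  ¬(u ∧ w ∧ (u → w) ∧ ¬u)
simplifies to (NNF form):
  True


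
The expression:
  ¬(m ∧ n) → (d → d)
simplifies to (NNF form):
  True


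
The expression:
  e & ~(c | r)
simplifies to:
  e & ~c & ~r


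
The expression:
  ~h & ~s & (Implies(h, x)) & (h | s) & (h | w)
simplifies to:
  False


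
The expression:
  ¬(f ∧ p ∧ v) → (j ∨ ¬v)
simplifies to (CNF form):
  (f ∨ j ∨ ¬v) ∧ (j ∨ p ∨ ¬v)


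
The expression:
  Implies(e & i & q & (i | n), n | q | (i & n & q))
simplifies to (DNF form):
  True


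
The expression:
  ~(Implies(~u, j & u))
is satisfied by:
  {u: False}


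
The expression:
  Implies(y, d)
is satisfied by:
  {d: True, y: False}
  {y: False, d: False}
  {y: True, d: True}


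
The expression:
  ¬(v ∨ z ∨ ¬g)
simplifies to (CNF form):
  g ∧ ¬v ∧ ¬z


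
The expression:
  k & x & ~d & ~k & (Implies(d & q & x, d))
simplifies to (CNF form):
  False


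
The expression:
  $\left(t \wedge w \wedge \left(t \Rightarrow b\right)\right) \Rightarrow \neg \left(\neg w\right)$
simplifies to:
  $\text{True}$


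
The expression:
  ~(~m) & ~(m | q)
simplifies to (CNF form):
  False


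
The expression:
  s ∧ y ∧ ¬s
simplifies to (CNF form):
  False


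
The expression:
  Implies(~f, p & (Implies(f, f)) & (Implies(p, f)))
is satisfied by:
  {f: True}


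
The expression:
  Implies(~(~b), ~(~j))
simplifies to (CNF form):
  j | ~b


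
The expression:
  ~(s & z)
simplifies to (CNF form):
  ~s | ~z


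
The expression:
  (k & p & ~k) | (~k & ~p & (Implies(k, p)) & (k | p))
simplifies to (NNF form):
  False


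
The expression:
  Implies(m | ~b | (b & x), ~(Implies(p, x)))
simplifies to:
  ~x & (b | p) & (p | ~m)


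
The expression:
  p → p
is always true.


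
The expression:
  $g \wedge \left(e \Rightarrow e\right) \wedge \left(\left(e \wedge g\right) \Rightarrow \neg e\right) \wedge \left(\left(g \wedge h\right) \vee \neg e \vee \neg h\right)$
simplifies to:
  $g \wedge \neg e$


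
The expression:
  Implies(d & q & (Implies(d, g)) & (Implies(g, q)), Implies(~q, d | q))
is always true.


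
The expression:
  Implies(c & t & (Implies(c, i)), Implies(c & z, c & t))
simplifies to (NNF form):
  True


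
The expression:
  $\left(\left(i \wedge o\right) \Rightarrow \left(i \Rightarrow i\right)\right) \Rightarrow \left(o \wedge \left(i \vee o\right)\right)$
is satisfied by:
  {o: True}


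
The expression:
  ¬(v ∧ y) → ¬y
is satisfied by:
  {v: True, y: False}
  {y: False, v: False}
  {y: True, v: True}


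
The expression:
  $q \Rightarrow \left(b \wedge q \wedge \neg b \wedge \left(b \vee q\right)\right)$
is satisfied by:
  {q: False}


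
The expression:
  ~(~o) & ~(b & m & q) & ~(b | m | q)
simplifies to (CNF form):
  o & ~b & ~m & ~q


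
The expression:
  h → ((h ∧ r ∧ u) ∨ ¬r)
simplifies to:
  u ∨ ¬h ∨ ¬r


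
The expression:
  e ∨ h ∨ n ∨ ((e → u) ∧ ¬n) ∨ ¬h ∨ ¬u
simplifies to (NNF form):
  True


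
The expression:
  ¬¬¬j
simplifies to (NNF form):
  ¬j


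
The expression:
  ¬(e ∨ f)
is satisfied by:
  {e: False, f: False}


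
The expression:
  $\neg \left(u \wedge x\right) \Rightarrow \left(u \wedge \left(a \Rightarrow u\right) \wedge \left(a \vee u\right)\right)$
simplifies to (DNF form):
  $u$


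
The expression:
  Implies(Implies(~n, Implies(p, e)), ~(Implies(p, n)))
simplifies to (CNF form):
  p & ~n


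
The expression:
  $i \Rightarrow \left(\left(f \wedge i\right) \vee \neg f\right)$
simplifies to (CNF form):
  $\text{True}$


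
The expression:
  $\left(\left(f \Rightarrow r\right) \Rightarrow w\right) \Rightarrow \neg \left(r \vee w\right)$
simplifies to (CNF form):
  $\neg w$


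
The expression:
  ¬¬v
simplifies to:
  v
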